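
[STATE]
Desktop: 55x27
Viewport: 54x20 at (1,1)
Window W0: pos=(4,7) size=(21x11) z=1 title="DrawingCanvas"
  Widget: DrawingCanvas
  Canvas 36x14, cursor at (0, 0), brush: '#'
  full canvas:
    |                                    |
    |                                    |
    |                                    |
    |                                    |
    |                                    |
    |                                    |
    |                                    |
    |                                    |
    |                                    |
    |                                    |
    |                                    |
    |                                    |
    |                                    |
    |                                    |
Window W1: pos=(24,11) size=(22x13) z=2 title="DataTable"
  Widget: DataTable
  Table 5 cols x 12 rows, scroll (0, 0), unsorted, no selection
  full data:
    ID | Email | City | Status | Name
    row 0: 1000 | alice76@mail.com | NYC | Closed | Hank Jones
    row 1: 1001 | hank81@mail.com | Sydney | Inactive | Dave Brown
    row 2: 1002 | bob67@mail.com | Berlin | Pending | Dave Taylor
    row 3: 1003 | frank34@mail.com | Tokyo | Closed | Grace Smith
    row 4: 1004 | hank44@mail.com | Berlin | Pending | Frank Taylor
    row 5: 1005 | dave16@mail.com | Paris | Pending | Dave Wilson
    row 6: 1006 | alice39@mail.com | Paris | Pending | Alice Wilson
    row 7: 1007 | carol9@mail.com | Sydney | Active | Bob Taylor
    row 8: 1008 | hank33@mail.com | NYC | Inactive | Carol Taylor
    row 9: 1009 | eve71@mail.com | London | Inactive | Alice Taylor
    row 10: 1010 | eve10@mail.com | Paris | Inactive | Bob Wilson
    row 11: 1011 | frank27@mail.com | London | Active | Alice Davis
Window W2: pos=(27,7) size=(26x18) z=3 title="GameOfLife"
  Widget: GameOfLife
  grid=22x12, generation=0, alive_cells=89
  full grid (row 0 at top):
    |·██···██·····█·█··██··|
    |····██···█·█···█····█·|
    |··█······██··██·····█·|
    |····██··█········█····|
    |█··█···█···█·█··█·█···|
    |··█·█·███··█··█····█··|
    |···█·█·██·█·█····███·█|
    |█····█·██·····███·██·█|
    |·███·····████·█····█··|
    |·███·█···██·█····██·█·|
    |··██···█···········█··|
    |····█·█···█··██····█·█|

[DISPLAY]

                                                      
                                                      
                                                      
                                                      
                                                      
                                                      
   ┏━━━━━━━━━━━━━━━━━━━┓  ┏━━━━━━━━━━━━━━━━━━━━━━━━┓  
   ┃ DrawingCanvas     ┃  ┃ GameOfLife             ┃  
   ┠───────────────────┨  ┠────────────────────────┨  
   ┃+                  ┃  ┃Gen: 0                  ┃  
   ┃                   ┏━━┃·██···██·····█·█··██··  ┃  
   ┃                   ┃ D┃····██···█·█···█····█·  ┃  
   ┃                   ┠──┃··█······██··██·····█·  ┃  
   ┃                   ┃ID┃····██··█········█····  ┃  
   ┃                   ┃──┃█··█···█···█·█··█·█···  ┃  
   ┃                   ┃10┃··█·█·███··█··█····█··  ┃  
   ┗━━━━━━━━━━━━━━━━━━━┃10┃···█·█·██·█·█····███·█  ┃  
                       ┃10┃█····█·██·····███·██·█  ┃  
                       ┃10┃·███·····████·█····█··  ┃  
                       ┃10┃·███·█···██·█····██·█·  ┃  


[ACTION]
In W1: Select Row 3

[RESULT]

                                                      
                                                      
                                                      
                                                      
                                                      
                                                      
   ┏━━━━━━━━━━━━━━━━━━━┓  ┏━━━━━━━━━━━━━━━━━━━━━━━━┓  
   ┃ DrawingCanvas     ┃  ┃ GameOfLife             ┃  
   ┠───────────────────┨  ┠────────────────────────┨  
   ┃+                  ┃  ┃Gen: 0                  ┃  
   ┃                   ┏━━┃·██···██·····█·█··██··  ┃  
   ┃                   ┃ D┃····██···█·█···█····█·  ┃  
   ┃                   ┠──┃··█······██··██·····█·  ┃  
   ┃                   ┃ID┃····██··█········█····  ┃  
   ┃                   ┃──┃█··█···█···█·█··█·█···  ┃  
   ┃                   ┃10┃··█·█·███··█··█····█··  ┃  
   ┗━━━━━━━━━━━━━━━━━━━┃10┃···█·█·██·█·█····███·█  ┃  
                       ┃10┃█····█·██·····███·██·█  ┃  
                       ┃>0┃·███·····████·█····█··  ┃  
                       ┃10┃·███·█···██·█····██·█·  ┃  


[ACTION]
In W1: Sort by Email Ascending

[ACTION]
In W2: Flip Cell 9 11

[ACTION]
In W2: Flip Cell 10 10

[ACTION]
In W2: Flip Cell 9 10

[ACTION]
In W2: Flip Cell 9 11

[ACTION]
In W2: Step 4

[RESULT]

                                                      
                                                      
                                                      
                                                      
                                                      
                                                      
   ┏━━━━━━━━━━━━━━━━━━━┓  ┏━━━━━━━━━━━━━━━━━━━━━━━━┓  
   ┃ DrawingCanvas     ┃  ┃ GameOfLife             ┃  
   ┠───────────────────┨  ┠────────────────────────┨  
   ┃+                  ┃  ┃Gen: 4                  ┃  
   ┃                   ┏━━┃··█··········██·······  ┃  
   ┃                   ┃ D┃··████·█·····█·██·····  ┃  
   ┃                   ┠──┃·····██······█···█····  ┃  
   ┃                   ┃ID┃·███······██·····██···  ┃  
   ┃                   ┃──┃·█···██··██········██·  ┃  
   ┃                   ┃10┃·····█···█····█···█···  ┃  
   ┗━━━━━━━━━━━━━━━━━━━┃10┃·█·····█·█·······█····  ┃  
                       ┃10┃··█····█·██···██······  ┃  
                       ┃>0┃···█···█··█····██··█··  ┃  
                       ┃10┃·····███·█·██·██··█·█·  ┃  


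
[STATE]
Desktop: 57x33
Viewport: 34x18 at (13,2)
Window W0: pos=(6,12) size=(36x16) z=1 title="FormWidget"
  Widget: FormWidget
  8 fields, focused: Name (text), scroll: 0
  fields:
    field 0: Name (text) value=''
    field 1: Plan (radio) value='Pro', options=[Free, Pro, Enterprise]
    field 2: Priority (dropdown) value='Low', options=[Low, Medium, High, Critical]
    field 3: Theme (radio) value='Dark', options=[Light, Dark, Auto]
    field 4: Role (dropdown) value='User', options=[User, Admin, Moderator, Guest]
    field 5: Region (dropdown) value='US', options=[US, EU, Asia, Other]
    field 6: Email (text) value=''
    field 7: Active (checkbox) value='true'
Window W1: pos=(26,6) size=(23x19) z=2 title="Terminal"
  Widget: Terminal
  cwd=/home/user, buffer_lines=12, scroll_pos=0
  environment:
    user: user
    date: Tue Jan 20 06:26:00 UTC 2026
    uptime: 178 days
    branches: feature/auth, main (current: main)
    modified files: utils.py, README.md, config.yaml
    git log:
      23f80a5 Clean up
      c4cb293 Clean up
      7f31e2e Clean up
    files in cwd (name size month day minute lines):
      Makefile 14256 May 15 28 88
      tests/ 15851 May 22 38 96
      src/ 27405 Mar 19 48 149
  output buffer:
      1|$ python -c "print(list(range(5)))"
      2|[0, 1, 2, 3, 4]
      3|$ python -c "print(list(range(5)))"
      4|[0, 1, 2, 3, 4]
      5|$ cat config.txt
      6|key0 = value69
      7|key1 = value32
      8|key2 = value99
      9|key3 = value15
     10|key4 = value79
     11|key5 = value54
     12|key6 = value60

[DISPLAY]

                                  
                                  
                                  
                                  
             ┏━━━━━━━━━━━━━━━━━━━━
             ┃ Terminal           
             ┠────────────────────
             ┃$ python -c "print(l
             ┃[0, 1, 2, 3, 4]     
             ┃$ python -c "print(l
━━━━━━━━━━━━━┃[0, 1, 2, 3, 4]     
idget        ┃$ cat config.txt    
─────────────┃key0 = value69      
:       [    ┃key1 = value32      
:       ( ) F┃key2 = value99      
rity:   [Low ┃key3 = value15      
e:      ( ) L┃key4 = value79      
:       [User┃key5 = value54      


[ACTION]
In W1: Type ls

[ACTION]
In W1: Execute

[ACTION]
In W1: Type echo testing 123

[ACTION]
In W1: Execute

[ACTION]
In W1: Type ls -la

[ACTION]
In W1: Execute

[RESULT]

                                  
                                  
                                  
                                  
             ┏━━━━━━━━━━━━━━━━━━━━
             ┃ Terminal           
             ┠────────────────────
             ┃key1 = value32      
             ┃key2 = value99      
             ┃key3 = value15      
━━━━━━━━━━━━━┃key4 = value79      
idget        ┃key5 = value54      
─────────────┃key6 = value60      
:       [    ┃$ ls                
:       ( ) F┃Makefile  tests/  sr
rity:   [Low ┃$ echo testing 123  
e:      ( ) L┃testing 123         
:       [User┃$ ls -la            


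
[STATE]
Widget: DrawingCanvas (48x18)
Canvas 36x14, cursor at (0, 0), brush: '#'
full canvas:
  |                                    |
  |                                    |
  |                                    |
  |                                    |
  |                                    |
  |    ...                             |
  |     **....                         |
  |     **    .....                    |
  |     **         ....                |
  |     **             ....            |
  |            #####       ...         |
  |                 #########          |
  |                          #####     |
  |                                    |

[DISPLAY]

+                                               
                                                
                                                
                                                
                                                
    ...                                         
     **....                                     
     **    .....                                
     **         ....                            
     **             ....                        
            #####       ...                     
                 #########                      
                          #####                 
                                                
                                                
                                                
                                                
                                                


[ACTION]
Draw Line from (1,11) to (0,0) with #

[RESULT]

######                                          
      ######                                    
                                                
                                                
                                                
    ...                                         
     **....                                     
     **    .....                                
     **         ....                            
     **             ....                        
            #####       ...                     
                 #########                      
                          #####                 
                                                
                                                
                                                
                                                
                                                


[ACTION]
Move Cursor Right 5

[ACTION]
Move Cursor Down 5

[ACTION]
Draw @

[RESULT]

######                                          
      ######                                    
                                                
                                                
                                                
    .@.                                         
     **....                                     
     **    .....                                
     **         ....                            
     **             ....                        
            #####       ...                     
                 #########                      
                          #####                 
                                                
                                                
                                                
                                                
                                                


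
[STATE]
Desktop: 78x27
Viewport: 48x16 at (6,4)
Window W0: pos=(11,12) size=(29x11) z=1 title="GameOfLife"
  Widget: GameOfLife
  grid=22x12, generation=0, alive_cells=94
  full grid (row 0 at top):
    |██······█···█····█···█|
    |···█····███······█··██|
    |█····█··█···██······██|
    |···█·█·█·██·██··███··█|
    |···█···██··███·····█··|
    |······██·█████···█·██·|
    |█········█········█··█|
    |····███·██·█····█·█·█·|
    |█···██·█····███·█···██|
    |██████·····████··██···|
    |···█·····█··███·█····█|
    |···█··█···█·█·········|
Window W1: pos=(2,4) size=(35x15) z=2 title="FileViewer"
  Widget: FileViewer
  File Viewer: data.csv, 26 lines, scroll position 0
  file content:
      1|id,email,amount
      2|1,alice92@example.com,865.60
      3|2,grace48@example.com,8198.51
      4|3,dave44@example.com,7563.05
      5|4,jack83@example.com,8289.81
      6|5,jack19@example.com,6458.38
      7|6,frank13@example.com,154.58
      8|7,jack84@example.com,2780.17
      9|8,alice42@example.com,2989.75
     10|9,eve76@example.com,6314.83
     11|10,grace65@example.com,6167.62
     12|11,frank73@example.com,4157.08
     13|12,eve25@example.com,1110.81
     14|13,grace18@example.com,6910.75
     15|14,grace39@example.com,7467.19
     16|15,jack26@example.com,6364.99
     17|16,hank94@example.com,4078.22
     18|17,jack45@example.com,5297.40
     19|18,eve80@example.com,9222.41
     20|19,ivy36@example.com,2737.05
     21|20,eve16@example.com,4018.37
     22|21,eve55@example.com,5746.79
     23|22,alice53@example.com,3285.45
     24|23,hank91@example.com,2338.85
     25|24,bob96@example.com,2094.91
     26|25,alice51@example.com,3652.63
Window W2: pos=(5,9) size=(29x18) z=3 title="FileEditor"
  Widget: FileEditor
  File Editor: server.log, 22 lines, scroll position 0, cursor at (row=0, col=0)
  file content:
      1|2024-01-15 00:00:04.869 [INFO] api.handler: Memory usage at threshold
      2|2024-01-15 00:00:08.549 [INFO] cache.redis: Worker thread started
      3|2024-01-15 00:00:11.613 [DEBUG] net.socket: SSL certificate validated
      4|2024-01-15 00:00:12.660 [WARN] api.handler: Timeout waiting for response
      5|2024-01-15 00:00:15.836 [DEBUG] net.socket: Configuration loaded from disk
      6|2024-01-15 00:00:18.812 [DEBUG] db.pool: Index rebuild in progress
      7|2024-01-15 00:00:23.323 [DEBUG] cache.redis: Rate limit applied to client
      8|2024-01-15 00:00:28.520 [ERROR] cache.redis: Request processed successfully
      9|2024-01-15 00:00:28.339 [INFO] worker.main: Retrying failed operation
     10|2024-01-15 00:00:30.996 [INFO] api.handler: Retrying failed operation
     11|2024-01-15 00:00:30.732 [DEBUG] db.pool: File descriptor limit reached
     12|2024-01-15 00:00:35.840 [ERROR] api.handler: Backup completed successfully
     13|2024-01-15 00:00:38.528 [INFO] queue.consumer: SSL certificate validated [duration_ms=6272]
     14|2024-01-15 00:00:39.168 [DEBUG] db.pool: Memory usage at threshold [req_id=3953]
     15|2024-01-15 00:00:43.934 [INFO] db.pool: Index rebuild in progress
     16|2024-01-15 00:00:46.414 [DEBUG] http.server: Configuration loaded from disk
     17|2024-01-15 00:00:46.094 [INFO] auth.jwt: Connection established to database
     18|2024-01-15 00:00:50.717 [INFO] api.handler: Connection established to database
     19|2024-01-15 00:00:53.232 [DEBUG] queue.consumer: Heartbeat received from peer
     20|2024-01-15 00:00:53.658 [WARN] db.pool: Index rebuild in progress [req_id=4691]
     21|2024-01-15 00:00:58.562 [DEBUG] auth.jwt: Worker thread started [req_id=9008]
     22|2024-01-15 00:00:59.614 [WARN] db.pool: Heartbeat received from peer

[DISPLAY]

━━━━━━━━━━━━━━━━━━━━━━━━━━━━━━┓                 
leViewer                      ┃                 
──────────────────────────────┨                 
email,amount                 ▲┃                 
lice92@example.com,865.60    █┃                 
━━━━━━━━━━━━━━━━━━━━━━━━━━━┓ ░┃                 
 FileEditor                ┃ ░┃                 
───────────────────────────┨ ░┃                 
█024-01-15 00:00:04.869 [I▲┃ ░┃━━┓              
2024-01-15 00:00:08.549 [I█┃ ░┃  ┃              
2024-01-15 00:00:11.613 [D░┃ ░┃──┨              
2024-01-15 00:00:12.660 [W░┃ ░┃  ┃              
2024-01-15 00:00:15.836 [D░┃ ░┃  ┃              
2024-01-15 00:00:18.812 [D░┃ ▼┃  ┃              
2024-01-15 00:00:23.323 [D░┃━━┛  ┃              
2024-01-15 00:00:28.520 [E░┃     ┃              


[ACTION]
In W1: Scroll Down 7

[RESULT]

━━━━━━━━━━━━━━━━━━━━━━━━━━━━━━┓                 
leViewer                      ┃                 
──────────────────────────────┨                 
ack84@example.com,2780.17    ▲┃                 
lice42@example.com,2989.75   ░┃                 
━━━━━━━━━━━━━━━━━━━━━━━━━━━┓ ░┃                 
 FileEditor                ┃ ░┃                 
───────────────────────────┨ ░┃                 
█024-01-15 00:00:04.869 [I▲┃ █┃━━┓              
2024-01-15 00:00:08.549 [I█┃ ░┃  ┃              
2024-01-15 00:00:11.613 [D░┃ ░┃──┨              
2024-01-15 00:00:12.660 [W░┃ ░┃  ┃              
2024-01-15 00:00:15.836 [D░┃ ░┃  ┃              
2024-01-15 00:00:18.812 [D░┃ ▼┃  ┃              
2024-01-15 00:00:23.323 [D░┃━━┛  ┃              
2024-01-15 00:00:28.520 [E░┃     ┃              


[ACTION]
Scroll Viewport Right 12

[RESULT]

━━━━━━━━━━━━━━━━━━┓                             
                  ┃                             
──────────────────┨                             
e.com,2780.17    ▲┃                             
le.com,2989.75   ░┃                             
━━━━━━━━━━━━━━━┓ ░┃                             
               ┃ ░┃                             
───────────────┨ ░┃                             
0:00:04.869 [I▲┃ █┃━━┓                          
0:00:08.549 [I█┃ ░┃  ┃                          
0:00:11.613 [D░┃ ░┃──┨                          
0:00:12.660 [W░┃ ░┃  ┃                          
0:00:15.836 [D░┃ ░┃  ┃                          
0:00:18.812 [D░┃ ▼┃  ┃                          
0:00:23.323 [D░┃━━┛  ┃                          
0:00:28.520 [E░┃     ┃                          


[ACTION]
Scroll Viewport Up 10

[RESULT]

                                                
                                                
                                                
                                                
━━━━━━━━━━━━━━━━━━┓                             
                  ┃                             
──────────────────┨                             
e.com,2780.17    ▲┃                             
le.com,2989.75   ░┃                             
━━━━━━━━━━━━━━━┓ ░┃                             
               ┃ ░┃                             
───────────────┨ ░┃                             
0:00:04.869 [I▲┃ █┃━━┓                          
0:00:08.549 [I█┃ ░┃  ┃                          
0:00:11.613 [D░┃ ░┃──┨                          
0:00:12.660 [W░┃ ░┃  ┃                          


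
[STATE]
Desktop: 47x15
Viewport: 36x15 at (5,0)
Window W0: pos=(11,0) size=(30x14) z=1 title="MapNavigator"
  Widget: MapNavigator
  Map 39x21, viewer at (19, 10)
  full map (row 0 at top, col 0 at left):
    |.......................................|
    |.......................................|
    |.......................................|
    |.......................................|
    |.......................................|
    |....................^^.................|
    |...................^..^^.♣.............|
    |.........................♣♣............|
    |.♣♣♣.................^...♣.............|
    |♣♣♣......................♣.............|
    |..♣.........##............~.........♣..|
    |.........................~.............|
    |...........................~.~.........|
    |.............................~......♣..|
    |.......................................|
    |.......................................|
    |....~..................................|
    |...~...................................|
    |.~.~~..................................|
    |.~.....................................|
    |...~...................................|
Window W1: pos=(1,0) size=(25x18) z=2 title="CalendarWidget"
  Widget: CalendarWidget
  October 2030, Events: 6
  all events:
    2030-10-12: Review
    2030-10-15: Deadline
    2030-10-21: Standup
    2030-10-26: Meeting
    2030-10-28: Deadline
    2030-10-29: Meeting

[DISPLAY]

━━━━━━━━━━━━━━━━━━━━┓━━━━━━━━━━━━━━┓
lendarWidget        ┃              ┃
────────────────────┨──────────────┨
   October 2030     ┃.^^...........┃
Tu We Th Fr Sa Su   ┃^..^^.♣.......┃
 1  2  3  4  5  6   ┃......♣♣......┃
 8  9 10 11 12* 13  ┃..^...♣.......┃
15* 16 17 18 19 20  ┃......♣.......┃
 22 23 24 25 26* 27 ┃@......~......┃
 29* 30 31          ┃......~.......┃
                    ┃........~.~...┃
                    ┃..........~...┃
                    ┃..............┃
                    ┃━━━━━━━━━━━━━━┛
                    ┃               


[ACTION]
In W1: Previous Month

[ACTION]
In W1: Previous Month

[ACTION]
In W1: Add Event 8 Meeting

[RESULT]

━━━━━━━━━━━━━━━━━━━━┓━━━━━━━━━━━━━━┓
lendarWidget        ┃              ┃
────────────────────┨──────────────┨
   August 2030      ┃.^^...........┃
Tu We Th Fr Sa Su   ┃^..^^.♣.......┃
       1  2  3  4   ┃......♣♣......┃
 6  7  8*  9 10 11  ┃..^...♣.......┃
13 14 15 16 17 18   ┃......♣.......┃
20 21 22 23 24 25   ┃@......~......┃
27 28 29 30 31      ┃......~.......┃
                    ┃........~.~...┃
                    ┃..........~...┃
                    ┃..............┃
                    ┃━━━━━━━━━━━━━━┛
                    ┃               


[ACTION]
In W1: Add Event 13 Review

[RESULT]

━━━━━━━━━━━━━━━━━━━━┓━━━━━━━━━━━━━━┓
lendarWidget        ┃              ┃
────────────────────┨──────────────┨
   August 2030      ┃.^^...........┃
Tu We Th Fr Sa Su   ┃^..^^.♣.......┃
       1  2  3  4   ┃......♣♣......┃
 6  7  8*  9 10 11  ┃..^...♣.......┃
13* 14 15 16 17 18  ┃......♣.......┃
20 21 22 23 24 25   ┃@......~......┃
27 28 29 30 31      ┃......~.......┃
                    ┃........~.~...┃
                    ┃..........~...┃
                    ┃..............┃
                    ┃━━━━━━━━━━━━━━┛
                    ┃               


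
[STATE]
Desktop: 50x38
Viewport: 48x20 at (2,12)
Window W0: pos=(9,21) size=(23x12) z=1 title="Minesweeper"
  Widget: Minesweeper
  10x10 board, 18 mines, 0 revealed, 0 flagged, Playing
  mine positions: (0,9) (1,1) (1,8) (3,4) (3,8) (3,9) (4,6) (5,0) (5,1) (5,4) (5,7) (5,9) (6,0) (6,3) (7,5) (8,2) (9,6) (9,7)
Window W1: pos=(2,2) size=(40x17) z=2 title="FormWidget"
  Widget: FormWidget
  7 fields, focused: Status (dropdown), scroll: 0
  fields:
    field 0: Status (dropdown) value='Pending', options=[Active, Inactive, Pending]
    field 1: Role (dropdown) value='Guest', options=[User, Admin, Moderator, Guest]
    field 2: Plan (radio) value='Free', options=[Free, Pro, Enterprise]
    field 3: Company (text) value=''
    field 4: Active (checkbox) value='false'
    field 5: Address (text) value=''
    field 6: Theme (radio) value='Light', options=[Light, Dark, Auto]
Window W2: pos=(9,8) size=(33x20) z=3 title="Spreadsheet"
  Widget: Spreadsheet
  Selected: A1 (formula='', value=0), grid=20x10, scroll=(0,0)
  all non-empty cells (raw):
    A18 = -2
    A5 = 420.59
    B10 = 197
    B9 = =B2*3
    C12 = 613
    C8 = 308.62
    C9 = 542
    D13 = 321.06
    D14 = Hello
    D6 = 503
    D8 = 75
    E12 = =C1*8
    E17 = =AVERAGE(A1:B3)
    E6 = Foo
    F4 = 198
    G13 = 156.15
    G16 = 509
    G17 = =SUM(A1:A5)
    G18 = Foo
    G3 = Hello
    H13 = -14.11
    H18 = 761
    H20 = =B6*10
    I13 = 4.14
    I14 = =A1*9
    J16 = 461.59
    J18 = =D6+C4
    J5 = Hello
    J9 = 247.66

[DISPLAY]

┃      ┃       A       B       C       ┃        
┃      ┃-------------------------------┃        
┃      ┃  1      [0]       0       0   ┃        
┃      ┃  2        0       0       0   ┃        
┃      ┃  3        0       0       0   ┃        
┃      ┃  4        0       0       0   ┃        
┗━━━━━━┃  5   420.59       0       0   ┃        
       ┃  6        0       0       0   ┃        
       ┃  7        0       0       0   ┃        
       ┃  8        0       0  308.62   ┃        
       ┃  9        0       0     542   ┃        
       ┃ 10        0     197       0   ┃        
       ┃ 11        0       0       0   ┃        
       ┃ 12        0       0     613   ┃        
       ┃ 13        0       0       0  3┃        
       ┗━━━━━━━━━━━━━━━━━━━━━━━━━━━━━━━┛        
       ┃■■■■■■■■■■           ┃                  
       ┃■■■■■■■■■■           ┃                  
       ┃■■■■■■■■■■           ┃                  
       ┃■■■■■■■■■■           ┃                  


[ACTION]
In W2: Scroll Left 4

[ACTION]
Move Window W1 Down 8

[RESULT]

┠──────┃       A       B       C       ┃        
┃> Stat┃-------------------------------┃        
┃  Role┃  1      [0]       0       0   ┃        
┃  Plan┃  2        0       0       0   ┃        
┃  Comp┃  3        0       0       0   ┃        
┃  Acti┃  4        0       0       0   ┃        
┃  Addr┃  5   420.59       0       0   ┃        
┃  Them┃  6        0       0       0   ┃        
┃      ┃  7        0       0       0   ┃        
┃      ┃  8        0       0  308.62   ┃        
┃      ┃  9        0       0     542   ┃        
┃      ┃ 10        0     197       0   ┃        
┃      ┃ 11        0       0       0   ┃        
┃      ┃ 12        0       0     613   ┃        
┗━━━━━━┃ 13        0       0       0  3┃        
       ┗━━━━━━━━━━━━━━━━━━━━━━━━━━━━━━━┛        
       ┃■■■■■■■■■■           ┃                  
       ┃■■■■■■■■■■           ┃                  
       ┃■■■■■■■■■■           ┃                  
       ┃■■■■■■■■■■           ┃                  


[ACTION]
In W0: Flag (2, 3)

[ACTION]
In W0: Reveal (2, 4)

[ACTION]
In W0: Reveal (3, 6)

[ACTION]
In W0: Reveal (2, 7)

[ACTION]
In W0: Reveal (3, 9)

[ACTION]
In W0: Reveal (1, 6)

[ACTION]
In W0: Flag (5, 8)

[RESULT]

┠──────┃       A       B       C       ┃        
┃> Stat┃-------------------------------┃        
┃  Role┃  1      [0]       0       0   ┃        
┃  Plan┃  2        0       0       0   ┃        
┃  Comp┃  3        0       0       0   ┃        
┃  Acti┃  4        0       0       0   ┃        
┃  Addr┃  5   420.59       0       0   ┃        
┃  Them┃  6        0       0       0   ┃        
┃      ┃  7        0       0       0   ┃        
┃      ┃  8        0       0  308.62   ┃        
┃      ┃  9        0       0     542   ┃        
┃      ┃ 10        0     197       0   ┃        
┃      ┃ 11        0       0       0   ┃        
┃      ┃ 12        0       0     613   ┃        
┗━━━━━━┃ 13        0       0       0  3┃        
       ┗━━━━━━━━━━━━━━━━━━━━━━━━━━━━━━━┛        
       ┃■■■■■■✹■■■           ┃                  
       ┃✹✹■■✹■■✹■✹           ┃                  
       ┃✹■■✹■■■■■■           ┃                  
       ┃■■■■■✹■■■■           ┃                  


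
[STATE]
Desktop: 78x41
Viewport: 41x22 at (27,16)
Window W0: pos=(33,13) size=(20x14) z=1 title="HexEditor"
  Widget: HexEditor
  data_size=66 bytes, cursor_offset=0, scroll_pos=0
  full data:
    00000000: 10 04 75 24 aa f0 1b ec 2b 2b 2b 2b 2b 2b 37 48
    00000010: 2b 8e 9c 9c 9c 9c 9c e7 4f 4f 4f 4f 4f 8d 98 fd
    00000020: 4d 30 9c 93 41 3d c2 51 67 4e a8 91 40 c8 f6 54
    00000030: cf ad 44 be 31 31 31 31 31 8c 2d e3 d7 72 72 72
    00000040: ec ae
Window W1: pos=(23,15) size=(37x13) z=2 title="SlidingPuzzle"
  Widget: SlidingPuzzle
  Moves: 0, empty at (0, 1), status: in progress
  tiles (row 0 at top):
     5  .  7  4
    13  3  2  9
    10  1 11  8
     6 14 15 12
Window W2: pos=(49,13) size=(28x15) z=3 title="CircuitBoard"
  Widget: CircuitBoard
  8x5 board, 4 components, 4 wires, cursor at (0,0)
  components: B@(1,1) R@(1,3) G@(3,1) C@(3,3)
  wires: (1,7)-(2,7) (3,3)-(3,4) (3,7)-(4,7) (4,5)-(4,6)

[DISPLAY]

idingPuzzle           ┃   0 1 2 3 4 5 6 7
──────────────────────┃0  [.]            
──┬────┬────┬────┐    ┃                  
5 │    │  7 │  4 │    ┃1       B       R 
──┼────┼────┼────┤    ┃                  
3 │  3 │  2 │  9 │    ┃2                 
──┼────┼────┼────┤    ┃                  
0 │  1 │ 11 │  8 │    ┃3       G       C 
──┼────┼────┼────┤    ┃                  
6 │ 14 │ 15 │ 12 │    ┃4                 
──┴────┴────┴────┘    ┃Cursor: (0,0)     
━━━━━━━━━━━━━━━━━━━━━━┗━━━━━━━━━━━━━━━━━━
                                         
                                         
                                         
                                         
                                         
                                         
                                         
                                         
                                         
                                         


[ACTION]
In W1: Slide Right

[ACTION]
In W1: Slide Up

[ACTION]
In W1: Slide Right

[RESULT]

idingPuzzle           ┃   0 1 2 3 4 5 6 7
──────────────────────┃0  [.]            
──┬────┬────┬────┐    ┃                  
3 │  5 │  7 │  4 │    ┃1       B       R 
──┼────┼────┼────┤    ┃                  
  │  3 │  2 │  9 │    ┃2                 
──┼────┼────┼────┤    ┃                  
0 │  1 │ 11 │  8 │    ┃3       G       C 
──┼────┼────┼────┤    ┃                  
6 │ 14 │ 15 │ 12 │    ┃4                 
──┴────┴────┴────┘    ┃Cursor: (0,0)     
━━━━━━━━━━━━━━━━━━━━━━┗━━━━━━━━━━━━━━━━━━
                                         
                                         
                                         
                                         
                                         
                                         
                                         
                                         
                                         
                                         


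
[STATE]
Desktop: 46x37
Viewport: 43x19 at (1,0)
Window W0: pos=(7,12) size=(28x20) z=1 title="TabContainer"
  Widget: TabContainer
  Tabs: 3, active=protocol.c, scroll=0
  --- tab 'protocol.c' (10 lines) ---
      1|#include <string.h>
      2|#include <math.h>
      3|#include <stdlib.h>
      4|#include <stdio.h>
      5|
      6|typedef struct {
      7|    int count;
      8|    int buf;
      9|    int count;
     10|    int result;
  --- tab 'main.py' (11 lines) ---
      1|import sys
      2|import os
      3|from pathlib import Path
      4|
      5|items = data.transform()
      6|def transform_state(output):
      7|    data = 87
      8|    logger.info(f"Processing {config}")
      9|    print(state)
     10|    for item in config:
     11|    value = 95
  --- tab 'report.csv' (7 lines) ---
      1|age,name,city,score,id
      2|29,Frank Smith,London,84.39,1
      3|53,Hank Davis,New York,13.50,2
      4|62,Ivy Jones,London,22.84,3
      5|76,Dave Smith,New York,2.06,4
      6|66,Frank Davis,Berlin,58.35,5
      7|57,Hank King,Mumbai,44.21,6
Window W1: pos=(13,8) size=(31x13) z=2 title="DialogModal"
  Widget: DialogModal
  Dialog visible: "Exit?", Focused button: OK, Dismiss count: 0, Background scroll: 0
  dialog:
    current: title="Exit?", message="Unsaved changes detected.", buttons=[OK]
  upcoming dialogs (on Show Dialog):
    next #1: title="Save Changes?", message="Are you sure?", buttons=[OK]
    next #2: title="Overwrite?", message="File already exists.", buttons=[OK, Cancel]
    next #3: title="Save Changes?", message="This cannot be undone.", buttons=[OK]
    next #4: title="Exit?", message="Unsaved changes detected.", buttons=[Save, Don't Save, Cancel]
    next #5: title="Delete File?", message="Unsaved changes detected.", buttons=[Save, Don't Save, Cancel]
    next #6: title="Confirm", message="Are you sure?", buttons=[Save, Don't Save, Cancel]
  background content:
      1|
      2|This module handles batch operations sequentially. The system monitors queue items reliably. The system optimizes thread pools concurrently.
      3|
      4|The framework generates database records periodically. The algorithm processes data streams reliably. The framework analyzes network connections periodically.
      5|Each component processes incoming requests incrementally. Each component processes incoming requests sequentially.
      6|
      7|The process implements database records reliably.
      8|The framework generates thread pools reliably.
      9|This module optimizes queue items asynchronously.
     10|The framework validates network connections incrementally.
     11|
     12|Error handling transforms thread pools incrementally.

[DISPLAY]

                                           
                                           
                                           
                                           
                                           
                                           
                                           
                                           
            ┏━━━━━━━━━━━━━━━━━━━━━━━━━━━━━┓
            ┃ DialogModal                 ┃
            ┠─────────────────────────────┨
            ┃                             ┃
      ┏━━━━━┃This module handles batch ope┃
      ┃ TabC┃  ┌───────────────────────┐  ┃
      ┠─────┃Th│         Exit?         │ab┃
      ┃[prot┃Ea│Unsaved changes detecte│co┃
      ┃─────┃  │          [OK]         │  ┃
      ┃#incl┃Th└───────────────────────┘ba┃
      ┃#incl┃The framework generates threa┃


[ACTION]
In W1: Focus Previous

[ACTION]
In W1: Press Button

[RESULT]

                                           
                                           
                                           
                                           
                                           
                                           
                                           
                                           
            ┏━━━━━━━━━━━━━━━━━━━━━━━━━━━━━┓
            ┃ DialogModal                 ┃
            ┠─────────────────────────────┨
            ┃                             ┃
      ┏━━━━━┃This module handles batch ope┃
      ┃ TabC┃                             ┃
      ┠─────┃The framework generates datab┃
      ┃[prot┃Each component processes inco┃
      ┃─────┃                             ┃
      ┃#incl┃The process implements databa┃
      ┃#incl┃The framework generates threa┃


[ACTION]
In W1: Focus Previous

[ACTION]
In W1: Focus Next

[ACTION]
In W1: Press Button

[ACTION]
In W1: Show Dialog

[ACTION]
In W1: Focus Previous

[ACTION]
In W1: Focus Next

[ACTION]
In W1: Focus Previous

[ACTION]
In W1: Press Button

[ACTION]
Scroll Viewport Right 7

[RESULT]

                                           
                                           
                                           
                                           
                                           
                                           
                                           
                                           
          ┏━━━━━━━━━━━━━━━━━━━━━━━━━━━━━┓  
          ┃ DialogModal                 ┃  
          ┠─────────────────────────────┨  
          ┃                             ┃  
    ┏━━━━━┃This module handles batch ope┃  
    ┃ TabC┃                             ┃  
    ┠─────┃The framework generates datab┃  
    ┃[prot┃Each component processes inco┃  
    ┃─────┃                             ┃  
    ┃#incl┃The process implements databa┃  
    ┃#incl┃The framework generates threa┃  
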